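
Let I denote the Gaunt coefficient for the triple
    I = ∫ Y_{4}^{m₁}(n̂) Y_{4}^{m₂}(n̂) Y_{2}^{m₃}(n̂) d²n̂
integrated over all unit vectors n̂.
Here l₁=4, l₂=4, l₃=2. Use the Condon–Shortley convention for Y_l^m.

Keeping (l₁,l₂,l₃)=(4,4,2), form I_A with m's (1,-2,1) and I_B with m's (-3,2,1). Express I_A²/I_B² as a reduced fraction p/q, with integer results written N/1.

l's match ⇒ only the (l;m) 3-j factors differ between A and B.
A: triangle coeff Δ(4,4,2) = 1/13860; Σ_t [1,2]: t=1:−1/240 t=2:+1/96 = 1/160; (3j)²=27/1540 [(4 4 2; 1 -2 1)], sign=-1
B: triangle coeff Δ(4,4,2) = 1/13860; Σ_t [5,6]: t=5:−1/240 t=6:+1/1440 = -1/288; (3j)²=5/132 [(4 4 2; -3 2 1)], sign=+1
I_A²/I_B² = (27/1540)/(5/132) = 81/175

81/175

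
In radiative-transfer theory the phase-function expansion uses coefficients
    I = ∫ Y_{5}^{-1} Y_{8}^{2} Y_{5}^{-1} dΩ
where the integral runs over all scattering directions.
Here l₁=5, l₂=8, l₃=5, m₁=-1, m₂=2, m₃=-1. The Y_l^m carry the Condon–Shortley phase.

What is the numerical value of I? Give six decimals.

0.137653

m-sum 0 ✓  L=18 even ✓  3≤5≤13 ✓
Π(2lᵢ+1) = 11×17×11 = 2057
triangle coeff Δ(5,8,5) = 1/37413090
Σ_t [3,5]: t=3:−1/1036800 t=4:+1/331776 t=5:−1/1036800 = 1/921600
(3j)²=490/46189 [(5 8 5; 0 0 0)], sign=-1
Σ_t [4,6]: t=4:+1/1658880 t=5:−1/518400 t=6:+1/1658880 = -1/1382400
(3j)²=504/46189 [(5 8 5; -1 2 -1)], sign=-1
⇒ 4πI² = 246960/1037153
I = (+1)√(246960/1037153/(4π)) = 0.13765341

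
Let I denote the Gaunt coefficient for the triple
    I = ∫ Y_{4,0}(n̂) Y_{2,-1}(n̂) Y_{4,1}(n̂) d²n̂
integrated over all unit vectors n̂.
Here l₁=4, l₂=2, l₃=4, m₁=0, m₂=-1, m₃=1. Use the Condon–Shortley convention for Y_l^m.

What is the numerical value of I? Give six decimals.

m-sum 0 ✓  L=10 even ✓  2≤4≤6 ✓
Π(2lᵢ+1) = 9×5×9 = 405
triangle coeff Δ(4,2,4) = 1/13860
Σ_t [0,2]: t=0:+1/192 t=1:−1/36 t=2:+1/192 = -5/288
(3j)²=20/693 [(4 2 4; 0 0 0)], sign=-1
Σ_t [0,1]: t=0:+1/96 t=1:−1/72 = -1/288
(3j)²=1/462 [(4 2 4; 0 -1 1)], sign=+1
⇒ 4πI² = 150/5929
I = (-1)√(150/5929/(4π)) = -0.04486937

-0.044869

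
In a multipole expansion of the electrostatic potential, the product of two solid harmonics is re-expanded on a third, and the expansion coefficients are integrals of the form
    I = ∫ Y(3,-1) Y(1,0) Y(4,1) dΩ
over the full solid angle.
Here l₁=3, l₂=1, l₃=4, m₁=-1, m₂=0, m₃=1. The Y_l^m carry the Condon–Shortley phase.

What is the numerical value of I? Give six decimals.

m-sum 0 ✓  L=8 even ✓  2≤4≤4 ✓
Π(2lᵢ+1) = 7×3×9 = 189
triangle coeff Δ(3,1,4) = 1/252
Σ_t [0,0]: t=0:+1/36 = 1/36
(3j)²=4/63 [(3 1 4; 0 0 0)], sign=+1
Σ_t [0,0]: t=0:+1/48 = 1/48
(3j)²=5/84 [(3 1 4; -1 0 1)], sign=-1
⇒ 4πI² = 5/7
I = (-1)√(5/7/(4π)) = -0.23841361

-0.238414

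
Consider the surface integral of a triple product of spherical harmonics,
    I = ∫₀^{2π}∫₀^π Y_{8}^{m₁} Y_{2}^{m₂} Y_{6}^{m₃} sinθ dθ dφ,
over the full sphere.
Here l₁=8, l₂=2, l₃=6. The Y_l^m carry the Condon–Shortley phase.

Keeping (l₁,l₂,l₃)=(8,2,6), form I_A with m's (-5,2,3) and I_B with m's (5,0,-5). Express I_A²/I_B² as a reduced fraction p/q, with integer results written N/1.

Shared (l₁,l₂,l₃)=(8,2,6): N and (l;000)² cancel in I_A²/I_B².
A: Δ = 4!·12!·0!/17! = 1/30940; Racah Σ t=4..4: t=4:+1/52254720 = 1/52254720; ⇒ 3j(8 2 6; -5 2 3)² = 11/476, sgn -1
B: Δ = 4!·12!·0!/17! = 1/30940; Racah Σ t=2..2: t=2:+1/159667200 = 1/159667200; ⇒ 3j(8 2 6; 5 0 -5)² = 9/1190, sgn -1
I_A²/I_B² = (11/476)/(9/1190) = 55/18

55/18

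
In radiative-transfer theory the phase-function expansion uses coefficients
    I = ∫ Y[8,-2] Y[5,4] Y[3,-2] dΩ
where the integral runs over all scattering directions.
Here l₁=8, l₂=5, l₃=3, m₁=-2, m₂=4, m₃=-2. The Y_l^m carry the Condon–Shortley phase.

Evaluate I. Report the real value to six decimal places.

0.032520

m-sum 0 ✓  L=16 even ✓  3≤3≤13 ✓
Π(2lᵢ+1) = 17×11×7 = 1309
triangle coeff Δ(8,5,3) = 1/136136
Σ_t [5,5]: t=5:−1/518400 = -1/518400
(3j)²=56/2431 [(8 5 3; 0 0 0)], sign=+1
Σ_t [9,9]: t=9:−1/43545600 = -1/43545600
(3j)²=15/34034 [(8 5 3; -2 4 -2)], sign=+1
⇒ 4πI² = 420/31603
I = (+1)√(420/31603/(4π)) = 0.03252038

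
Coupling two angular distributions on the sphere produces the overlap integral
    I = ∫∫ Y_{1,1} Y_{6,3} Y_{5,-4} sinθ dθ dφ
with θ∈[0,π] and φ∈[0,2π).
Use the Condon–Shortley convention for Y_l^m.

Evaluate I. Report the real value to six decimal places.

-0.070770

m-sum 0 ✓  L=12 even ✓  5≤5≤7 ✓
Π(2lᵢ+1) = 3×13×11 = 429
triangle coeff Δ(1,6,5) = 1/858
Σ_t [1,1]: t=1:−1/14400 = -1/14400
(3j)²=6/143 [(1 6 5; 0 0 0)], sign=+1
Σ_t [0,0]: t=0:+1/725760 = 1/725760
(3j)²=1/286 [(1 6 5; 1 3 -4)], sign=-1
⇒ 4πI² = 9/143
I = (-1)√(9/143/(4π)) = -0.07076985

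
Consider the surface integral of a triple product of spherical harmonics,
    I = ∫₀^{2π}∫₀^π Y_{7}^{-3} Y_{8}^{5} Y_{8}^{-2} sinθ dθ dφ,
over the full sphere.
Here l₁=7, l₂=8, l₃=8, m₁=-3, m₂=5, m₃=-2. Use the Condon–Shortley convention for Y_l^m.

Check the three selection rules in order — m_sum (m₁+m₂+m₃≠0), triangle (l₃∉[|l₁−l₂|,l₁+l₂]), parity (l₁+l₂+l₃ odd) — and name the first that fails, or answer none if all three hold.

parity

Σmᵢ = 0  ✓
l₃∈[|l₁−l₂|,l₁+l₂]=[1,15], have l₃=8  ✓
Σlᵢ = 23 ⇒ odd  ✗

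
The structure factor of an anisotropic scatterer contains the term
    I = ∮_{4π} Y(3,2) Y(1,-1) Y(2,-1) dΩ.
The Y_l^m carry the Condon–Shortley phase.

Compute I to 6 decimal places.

0.261169

Checks pass: Σm=0; 6 even; l₃=2∈[2,4].
(2·3+1)(2·1+1)(2·2+1) = 105
Δ: 2! 4! 0! / 7! → 1/105
sum: t=1:−1/4 = -1/4
3j²(3 1 2; 0 0 0) = Δ·Π!·Σ² = 3/35  (sign -1)
sum: t=0:+1/12 = 1/12
3j²(3 1 2; 2 -1 -1) = Δ·Π!·Σ² = 2/21  (sign -1)
combine: 4πI² = 105·3/35·2/21 = 6/7
take √, sign +1: I = 0.26116903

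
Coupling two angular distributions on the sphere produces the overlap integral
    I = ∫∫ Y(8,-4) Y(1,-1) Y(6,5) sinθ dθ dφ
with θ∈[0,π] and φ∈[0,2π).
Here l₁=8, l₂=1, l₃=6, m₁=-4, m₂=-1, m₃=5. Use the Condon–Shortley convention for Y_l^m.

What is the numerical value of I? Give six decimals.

0.000000

triangle: need 7≤l₃≤9, have 6; I=0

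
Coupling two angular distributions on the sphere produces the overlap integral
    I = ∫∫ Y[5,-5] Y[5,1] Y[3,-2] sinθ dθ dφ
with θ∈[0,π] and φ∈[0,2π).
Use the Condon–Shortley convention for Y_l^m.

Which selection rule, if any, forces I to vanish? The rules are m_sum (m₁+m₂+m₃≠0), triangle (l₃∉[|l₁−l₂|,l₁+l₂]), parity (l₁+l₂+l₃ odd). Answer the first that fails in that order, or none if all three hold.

Σmᵢ = -6  ✗
l₃∈[|l₁−l₂|,l₁+l₂]=[0,10], have l₃=3
Σlᵢ = 13 ⇒ odd

m_sum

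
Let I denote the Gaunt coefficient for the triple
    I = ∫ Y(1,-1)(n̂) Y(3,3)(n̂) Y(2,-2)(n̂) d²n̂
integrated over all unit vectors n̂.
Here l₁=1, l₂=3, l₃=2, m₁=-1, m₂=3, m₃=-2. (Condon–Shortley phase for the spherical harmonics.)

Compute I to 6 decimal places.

-0.319865

Rules hold: Σm=0, L=6 even, 2≤2≤4.
N = 3·7·5 = 105
Δ = 2!·0!·4!/7! = 1/105
Racah Σ t=1..1: t=1:−1/4 = -1/4
⇒ 3j(1 3 2; 0 0 0)² = 3/35, sgn -1
Racah Σ t=2..2: t=2:+1/48 = 1/48
⇒ 3j(1 3 2; -1 3 -2)² = 1/7, sgn +1
4πI² = N·(3j₀)²·(3jₘ)² = 9/7
I = -1·√(1.28571/4π) = -0.31986543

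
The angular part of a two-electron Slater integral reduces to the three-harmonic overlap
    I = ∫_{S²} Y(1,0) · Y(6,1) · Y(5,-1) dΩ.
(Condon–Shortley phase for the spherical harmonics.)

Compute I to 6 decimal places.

Checks pass: Σm=0; 12 even; l₃=5∈[5,7].
(2·1+1)(2·6+1)(2·5+1) = 429
Δ: 2! 0! 10! / 13! → 1/858
sum: t=1:−1/14400 = -1/14400
3j²(1 6 5; 0 0 0) = Δ·Π!·Σ² = 6/143  (sign +1)
sum: t=1:−1/17280 = -1/17280
3j²(1 6 5; 0 1 -1) = Δ·Π!·Σ² = 35/858  (sign -1)
combine: 4πI² = 429·6/143·35/858 = 105/143
take √, sign -1: I = -0.24172507

-0.241725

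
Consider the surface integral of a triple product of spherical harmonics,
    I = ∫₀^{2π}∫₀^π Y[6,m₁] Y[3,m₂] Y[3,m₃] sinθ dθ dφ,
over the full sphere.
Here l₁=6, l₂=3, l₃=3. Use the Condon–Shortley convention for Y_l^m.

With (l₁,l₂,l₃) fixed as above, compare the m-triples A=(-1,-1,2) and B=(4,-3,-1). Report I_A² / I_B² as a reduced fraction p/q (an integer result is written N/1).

Same 6,3,3: normalisation and zero-m 3j drop out of the ratio.
A: Δ: 6! 6! 0! / 13! → 1/12012; sum: t=2:+1/5760 = 1/5760; 3j²(6 3 3; -1 -1 2) = Δ·Π!·Σ² = 5/572  (sign -1)
B: Δ: 6! 6! 0! / 13! → 1/12012; sum: t=0:+1/34560 = 1/34560; 3j²(6 3 3; 4 -3 -1) = Δ·Π!·Σ² = 5/286  (sign +1)
I_A²/I_B² = (5/572)/(5/286) = 1/2

1/2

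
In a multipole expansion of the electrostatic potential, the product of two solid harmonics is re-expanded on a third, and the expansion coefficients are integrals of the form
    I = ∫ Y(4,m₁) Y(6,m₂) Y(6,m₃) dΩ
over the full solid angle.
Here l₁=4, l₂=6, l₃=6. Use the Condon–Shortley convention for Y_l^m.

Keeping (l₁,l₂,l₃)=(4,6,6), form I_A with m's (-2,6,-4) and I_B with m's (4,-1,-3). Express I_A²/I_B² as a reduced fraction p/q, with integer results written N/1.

Shared (l₁,l₂,l₃)=(4,6,6): N and (l;000)² cancel in I_A²/I_B².
A: Δ = 4!·4!·8!/17! = 1/15315300; Racah Σ t=4..4: t=4:+1/3870720 = 1/3870720; ⇒ 3j(4 6 6; -2 6 -4)² = 135/6188, sgn +1
B: Δ = 4!·4!·8!/17! = 1/15315300; Racah Σ t=0..0: t=0:+1/414720 = 1/414720; ⇒ 3j(4 6 6; 4 -1 -3)² = 49/2431, sgn -1
I_A²/I_B² = (135/6188)/(49/2431) = 1485/1372

1485/1372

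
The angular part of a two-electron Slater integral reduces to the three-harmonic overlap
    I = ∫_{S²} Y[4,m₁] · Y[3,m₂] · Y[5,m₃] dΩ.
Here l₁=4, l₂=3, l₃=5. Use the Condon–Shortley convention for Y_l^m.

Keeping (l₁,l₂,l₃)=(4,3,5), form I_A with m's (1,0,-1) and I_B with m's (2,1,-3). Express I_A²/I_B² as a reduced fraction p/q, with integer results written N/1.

361/567

Same 4,3,5: normalisation and zero-m 3j drop out of the ratio.
A: Δ: 2! 6! 4! / 13! → 1/180180; sum: t=0:+1/432 t=1:−1/192 t=2:+1/1440 = -19/8640; 3j²(4 3 5; 1 0 -1) = Δ·Π!·Σ² = 361/30030  (sign -1)
B: Δ: 2! 6! 4! / 13! → 1/180180; sum: t=0:+1/2304 t=1:−1/720 t=2:+1/5760 = -1/1280; 3j²(4 3 5; 2 1 -3) = Δ·Π!·Σ² = 27/1430  (sign -1)
I_A²/I_B² = (361/30030)/(27/1430) = 361/567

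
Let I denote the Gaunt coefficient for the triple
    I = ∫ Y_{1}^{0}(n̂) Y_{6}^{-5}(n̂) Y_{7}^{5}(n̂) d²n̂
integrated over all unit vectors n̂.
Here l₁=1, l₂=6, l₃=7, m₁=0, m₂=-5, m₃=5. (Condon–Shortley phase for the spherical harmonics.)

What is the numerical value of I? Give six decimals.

-0.171413

m-sum 0 ✓  L=14 even ✓  5≤7≤7 ✓
Π(2lᵢ+1) = 3×13×15 = 585
triangle coeff Δ(1,6,7) = 1/1365
Σ_t [0,0]: t=0:+1/518400 = 1/518400
(3j)²=7/195 [(1 6 7; 0 0 0)], sign=-1
Σ_t [0,0]: t=0:+1/39916800 = 1/39916800
(3j)²=8/455 [(1 6 7; 0 -5 5)], sign=+1
⇒ 4πI² = 24/65
I = (-1)√(24/65/(4π)) = -0.17141310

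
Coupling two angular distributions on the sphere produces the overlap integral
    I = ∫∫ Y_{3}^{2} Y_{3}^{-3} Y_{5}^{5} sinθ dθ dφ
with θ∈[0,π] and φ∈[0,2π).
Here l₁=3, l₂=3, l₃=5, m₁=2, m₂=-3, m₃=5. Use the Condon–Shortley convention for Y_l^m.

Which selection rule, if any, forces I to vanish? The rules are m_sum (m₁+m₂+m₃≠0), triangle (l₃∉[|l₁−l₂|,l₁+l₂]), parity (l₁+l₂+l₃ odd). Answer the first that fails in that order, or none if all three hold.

m_sum

m₁+m₂+m₃ = 2 − 3 + 5 = 4  ✗
triangle: |3−3|=0 ≤ l₃=5 ≤ 3+3=6
parity: l₁+l₂+l₃ = 11 is odd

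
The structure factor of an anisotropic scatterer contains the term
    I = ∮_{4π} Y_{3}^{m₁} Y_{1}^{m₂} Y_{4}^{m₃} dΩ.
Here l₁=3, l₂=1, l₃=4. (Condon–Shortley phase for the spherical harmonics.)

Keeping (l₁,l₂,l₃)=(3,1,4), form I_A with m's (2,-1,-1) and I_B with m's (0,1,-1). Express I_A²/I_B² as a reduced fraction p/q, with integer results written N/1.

Same 3,1,4: normalisation and zero-m 3j drop out of the ratio.
A: Δ: 0! 6! 2! / 9! → 1/252; sum: t=0:+1/240 = 1/240; 3j²(3 1 4; 2 -1 -1) = Δ·Π!·Σ² = 1/84  (sign -1)
B: Δ: 0! 6! 2! / 9! → 1/252; sum: t=0:+1/72 = 1/72; 3j²(3 1 4; 0 1 -1) = Δ·Π!·Σ² = 5/126  (sign -1)
I_A²/I_B² = (1/84)/(5/126) = 3/10

3/10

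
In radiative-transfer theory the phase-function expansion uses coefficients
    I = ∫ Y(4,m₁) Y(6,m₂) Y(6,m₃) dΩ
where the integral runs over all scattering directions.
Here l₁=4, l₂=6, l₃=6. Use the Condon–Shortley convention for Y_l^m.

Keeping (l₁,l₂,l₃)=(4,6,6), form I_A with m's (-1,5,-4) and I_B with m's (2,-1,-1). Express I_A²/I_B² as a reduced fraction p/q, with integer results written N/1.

l's match ⇒ only the (l;m) 3-j factors differ between A and B.
A: triangle coeff Δ(4,6,6) = 1/15315300; Σ_t [3,4]: t=3:−1/967680 t=4:+1/725760 = 1/2903040; (3j)²=5/3094 [(4 6 6; -1 5 -4)], sign=+1
B: triangle coeff Δ(4,6,6) = 1/15315300; Σ_t [0,2]: t=0:+1/69120 t=1:−1/20736 t=2:+1/69120 = -1/51840; (3j)²=280/21879 [(4 6 6; 2 -1 -1)], sign=+1
I_A²/I_B² = (5/3094)/(280/21879) = 99/784

99/784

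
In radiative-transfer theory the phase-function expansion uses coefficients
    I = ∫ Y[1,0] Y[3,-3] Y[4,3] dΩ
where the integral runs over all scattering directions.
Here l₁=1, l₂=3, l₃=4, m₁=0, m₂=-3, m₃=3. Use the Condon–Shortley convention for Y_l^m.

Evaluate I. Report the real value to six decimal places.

-0.162868

Checks pass: Σm=0; 8 even; l₃=4∈[2,4].
(2·1+1)(2·3+1)(2·4+1) = 189
Δ: 0! 2! 6! / 9! → 1/252
sum: t=0:+1/36 = 1/36
3j²(1 3 4; 0 0 0) = Δ·Π!·Σ² = 4/63  (sign +1)
sum: t=0:+1/720 = 1/720
3j²(1 3 4; 0 -3 3) = Δ·Π!·Σ² = 1/36  (sign -1)
combine: 4πI² = 189·4/63·1/36 = 1/3
take √, sign -1: I = -0.16286750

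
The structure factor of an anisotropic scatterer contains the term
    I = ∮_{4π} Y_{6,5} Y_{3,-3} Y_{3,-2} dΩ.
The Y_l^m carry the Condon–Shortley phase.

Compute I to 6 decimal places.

m-sum 0 ✓  L=12 even ✓  3≤3≤9 ✓
Π(2lᵢ+1) = 13×7×7 = 637
triangle coeff Δ(6,3,3) = 1/12012
Σ_t [3,3]: t=3:−1/1296 = -1/1296
(3j)²=100/3003 [(6 3 3; 0 0 0)], sign=+1
Σ_t [0,0]: t=0:+1/86400 = 1/86400
(3j)²=1/26 [(6 3 3; 5 -3 -2)], sign=-1
⇒ 4πI² = 350/429
I = (-1)√(350/429/(4π)) = -0.25480060

-0.254801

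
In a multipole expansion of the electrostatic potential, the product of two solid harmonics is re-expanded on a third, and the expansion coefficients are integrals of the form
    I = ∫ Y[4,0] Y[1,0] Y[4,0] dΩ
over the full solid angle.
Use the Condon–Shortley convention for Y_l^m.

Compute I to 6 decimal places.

0.000000

Σlᵢ=9 odd — θ-integrand is odd under cosθ→−cosθ; I=0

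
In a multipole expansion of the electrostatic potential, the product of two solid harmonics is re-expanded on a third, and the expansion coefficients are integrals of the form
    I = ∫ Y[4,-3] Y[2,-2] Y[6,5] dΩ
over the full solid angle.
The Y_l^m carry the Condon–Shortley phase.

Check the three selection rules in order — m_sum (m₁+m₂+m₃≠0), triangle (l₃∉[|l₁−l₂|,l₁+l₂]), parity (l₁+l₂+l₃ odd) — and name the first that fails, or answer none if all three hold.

azimuthal sum: -3 − 2 + 5 = 0  ✓
2 ≤ 6 ≤ 6 (triangle on l)  ✓
L = 4 + 2 + 6 = 12 (even)  ✓

none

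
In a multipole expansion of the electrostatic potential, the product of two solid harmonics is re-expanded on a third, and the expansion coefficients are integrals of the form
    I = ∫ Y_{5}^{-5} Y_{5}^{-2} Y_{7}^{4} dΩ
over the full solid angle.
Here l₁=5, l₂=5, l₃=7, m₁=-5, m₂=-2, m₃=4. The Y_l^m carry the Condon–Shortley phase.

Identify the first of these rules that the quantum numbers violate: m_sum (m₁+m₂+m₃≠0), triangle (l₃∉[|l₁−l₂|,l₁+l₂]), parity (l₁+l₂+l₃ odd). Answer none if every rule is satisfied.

m_sum

Σmᵢ = -3  ✗
l₃∈[|l₁−l₂|,l₁+l₂]=[0,10], have l₃=7
Σlᵢ = 17 ⇒ odd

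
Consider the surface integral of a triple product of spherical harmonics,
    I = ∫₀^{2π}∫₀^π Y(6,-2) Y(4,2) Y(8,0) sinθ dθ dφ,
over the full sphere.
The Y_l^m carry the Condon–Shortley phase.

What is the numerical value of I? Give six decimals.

-0.137687

m-sum 0 ✓  L=18 even ✓  2≤8≤10 ✓
Π(2lᵢ+1) = 13×9×17 = 1989
triangle coeff Δ(6,4,8) = 1/23279256
Σ_t [0,2]: t=0:+1/1658880 t=1:−1/518400 t=2:+1/1658880 = -1/1382400
(3j)²=504/46189 [(6 4 8; 0 0 0)], sign=-1
Σ_t [0,2]: t=0:+1/116121600 t=1:−1/3628800 t=2:+1/1658880 = 13/38707200
(3j)²=39/3553 [(6 4 8; -2 2 0)], sign=+1
⇒ 4πI² = 176904/742577
I = (-1)√(176904/742577/(4π)) = -0.13768707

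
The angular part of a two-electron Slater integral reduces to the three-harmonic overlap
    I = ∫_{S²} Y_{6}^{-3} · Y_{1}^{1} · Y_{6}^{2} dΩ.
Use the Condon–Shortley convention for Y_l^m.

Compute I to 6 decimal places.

l₁+l₂+l₃=13 is odd: 3j(l;000)=0 ⇒ I=0

0.000000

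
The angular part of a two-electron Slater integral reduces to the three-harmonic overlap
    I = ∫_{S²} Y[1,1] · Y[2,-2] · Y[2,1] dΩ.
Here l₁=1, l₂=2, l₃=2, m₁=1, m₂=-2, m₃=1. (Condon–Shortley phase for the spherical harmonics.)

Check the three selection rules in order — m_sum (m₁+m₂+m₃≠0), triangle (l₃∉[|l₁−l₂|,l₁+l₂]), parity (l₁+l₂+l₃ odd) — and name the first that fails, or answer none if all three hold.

azimuthal sum: 1 − 2 + 1 = 0  ✓
1 ≤ 2 ≤ 3 (triangle on l)  ✓
L = 1 + 2 + 2 = 5 (odd)  ✗

parity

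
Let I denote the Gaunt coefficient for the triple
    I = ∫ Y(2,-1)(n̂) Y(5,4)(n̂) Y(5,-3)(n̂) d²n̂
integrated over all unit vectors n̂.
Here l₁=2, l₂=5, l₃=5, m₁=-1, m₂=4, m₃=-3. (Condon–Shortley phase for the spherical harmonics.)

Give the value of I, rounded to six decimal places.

Checks pass: Σm=0; 12 even; l₃=5∈[3,7].
(2·2+1)(2·5+1)(2·5+1) = 605
Δ: 2! 2! 8! / 13! → 1/38610
sum: t=0:+1/2880 t=1:−1/576 t=2:+1/2880 = -1/960
3j²(2 5 5; 0 0 0) = Δ·Π!·Σ² = 10/429  (sign +1)
sum: t=1:−1/80640 t=2:+1/10080 = 1/11520
3j²(2 5 5; -1 4 -3) = Δ·Π!·Σ² = 49/1430  (sign +1)
combine: 4πI² = 605·10/429·49/1430 = 245/507
take √, sign +1: I = 0.19609844

0.196098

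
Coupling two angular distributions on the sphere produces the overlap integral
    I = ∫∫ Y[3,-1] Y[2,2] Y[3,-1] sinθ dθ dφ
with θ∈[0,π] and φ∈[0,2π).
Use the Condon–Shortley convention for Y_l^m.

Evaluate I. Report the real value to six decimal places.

Rules hold: Σm=0, L=8 even, 1≤3≤5.
N = 7·5·7 = 245
Δ = 2!·4!·2!/9! = 1/3780
Racah Σ t=0..2: t=0:+1/24 t=1:−1/4 t=2:+1/24 = -1/6
⇒ 3j(3 2 3; 0 0 0)² = 4/105, sgn +1
Racah Σ t=2..2: t=2:+1/16 = 1/16
⇒ 3j(3 2 3; -1 2 -1)² = 2/35, sgn +1
4πI² = N·(3j₀)²·(3jₘ)² = 8/15
I = +1·√(0.533333/4π) = 0.20601291

0.206013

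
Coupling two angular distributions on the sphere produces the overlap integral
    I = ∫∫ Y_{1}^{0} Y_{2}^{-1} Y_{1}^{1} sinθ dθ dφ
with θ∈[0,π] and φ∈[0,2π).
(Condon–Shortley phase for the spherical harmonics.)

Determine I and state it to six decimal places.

Checks pass: Σm=0; 4 even; l₃=1∈[1,3].
(2·1+1)(2·2+1)(2·1+1) = 45
Δ: 2! 0! 2! / 5! → 1/30
sum: t=1:−1/1 = -1/1
3j²(1 2 1; 0 0 0) = Δ·Π!·Σ² = 2/15  (sign +1)
sum: t=1:−1/2 = -1/2
3j²(1 2 1; 0 -1 1) = Δ·Π!·Σ² = 1/10  (sign -1)
combine: 4πI² = 45·2/15·1/10 = 3/5
take √, sign -1: I = -0.21850969

-0.218510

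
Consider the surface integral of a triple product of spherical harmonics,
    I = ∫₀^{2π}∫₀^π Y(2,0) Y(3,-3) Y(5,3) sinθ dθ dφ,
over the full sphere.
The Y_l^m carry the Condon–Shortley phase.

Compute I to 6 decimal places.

Checks pass: Σm=0; 10 even; l₃=5∈[1,5].
(2·2+1)(2·3+1)(2·5+1) = 385
Δ: 0! 4! 6! / 11! → 1/2310
sum: t=0:+1/144 = 1/144
3j²(2 3 5; 0 0 0) = Δ·Π!·Σ² = 10/231  (sign -1)
sum: t=0:+1/2880 = 1/2880
3j²(2 3 5; 0 -3 3) = Δ·Π!·Σ² = 2/165  (sign +1)
combine: 4πI² = 385·10/231·2/165 = 20/99
take √, sign -1: I = -0.12679218

-0.126792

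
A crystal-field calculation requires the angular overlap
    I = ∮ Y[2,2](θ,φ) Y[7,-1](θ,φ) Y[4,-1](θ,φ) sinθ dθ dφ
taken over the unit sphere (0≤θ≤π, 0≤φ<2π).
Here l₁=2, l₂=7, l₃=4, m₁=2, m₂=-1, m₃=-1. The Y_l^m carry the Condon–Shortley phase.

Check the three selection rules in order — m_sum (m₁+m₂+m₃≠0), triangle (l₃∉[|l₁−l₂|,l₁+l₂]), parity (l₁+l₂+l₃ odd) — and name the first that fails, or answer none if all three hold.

triangle

azimuthal sum: 2 − 1 − 1 = 0  ✓
5 ≤ 4 ≤ 9 (triangle on l)  ✗
L = 2 + 7 + 4 = 13 (odd)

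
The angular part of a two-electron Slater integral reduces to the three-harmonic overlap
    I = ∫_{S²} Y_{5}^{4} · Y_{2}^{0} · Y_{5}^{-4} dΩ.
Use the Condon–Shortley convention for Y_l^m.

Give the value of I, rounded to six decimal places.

Rules hold: Σm=0, L=12 even, 3≤5≤7.
N = 11·5·11 = 605
Δ = 2!·8!·2!/13! = 1/38610
Racah Σ t=0..2: t=0:+1/2880 t=1:−1/576 t=2:+1/2880 = -1/960
⇒ 3j(5 2 5; 0 0 0)² = 10/429, sgn +1
Racah Σ t=0..1: t=0:+1/20160 t=1:−1/40320 = 1/40320
⇒ 3j(5 2 5; 4 0 -4)² = 6/715, sgn -1
4πI² = N·(3j₀)²·(3jₘ)² = 20/169
I = -1·√(0.118343/4π) = -0.09704356

-0.097044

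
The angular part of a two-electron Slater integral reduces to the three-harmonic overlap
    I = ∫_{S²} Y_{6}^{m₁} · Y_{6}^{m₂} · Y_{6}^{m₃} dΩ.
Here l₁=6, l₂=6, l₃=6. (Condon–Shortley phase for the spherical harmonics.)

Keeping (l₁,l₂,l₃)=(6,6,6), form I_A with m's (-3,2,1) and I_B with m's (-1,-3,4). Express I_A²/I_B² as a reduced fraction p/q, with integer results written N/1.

54/125

l's match ⇒ only the (l;m) 3-j factors differ between A and B.
A: triangle coeff Δ(6,6,6) = 1/325909584; Σ_t [3,6]: t=3:−1/3110400 t=4:+1/276480 t=5:−1/207360 t=6:+1/1244160 = -1/1382400; (3j)²=189/92378 [(6 6 6; -3 2 1)], sign=+1
B: triangle coeff Δ(6,6,6) = 1/325909584; Σ_t [1,3]: t=1:−1/4147200 t=2:+1/691200 t=3:−1/1244160 = 1/2488320; (3j)²=875/184756 [(6 6 6; -1 -3 4)], sign=+1
I_A²/I_B² = (189/92378)/(875/184756) = 54/125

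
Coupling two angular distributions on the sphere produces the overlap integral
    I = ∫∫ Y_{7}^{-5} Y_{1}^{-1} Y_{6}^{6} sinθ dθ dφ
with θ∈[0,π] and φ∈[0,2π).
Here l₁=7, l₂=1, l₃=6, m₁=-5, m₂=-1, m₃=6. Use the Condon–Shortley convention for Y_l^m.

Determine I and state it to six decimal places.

-0.034990

Rules hold: Σm=0, L=14 even, 6≤6≤8.
N = 15·3·13 = 585
Δ = 2!·12!·0!/15! = 1/1365
Racah Σ t=1..1: t=1:−1/518400 = -1/518400
⇒ 3j(7 1 6; 0 0 0)² = 7/195, sgn -1
Racah Σ t=0..0: t=0:+1/958003200 = 1/958003200
⇒ 3j(7 1 6; -5 -1 6)² = 1/1365, sgn +1
4πI² = N·(3j₀)²·(3jₘ)² = 1/65
I = -1·√(0.0153846/4π) = -0.03498955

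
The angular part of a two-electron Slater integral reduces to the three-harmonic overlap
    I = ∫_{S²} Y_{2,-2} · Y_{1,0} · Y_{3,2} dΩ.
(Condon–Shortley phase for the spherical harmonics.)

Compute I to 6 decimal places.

0.184674

Checks pass: Σm=0; 6 even; l₃=3∈[1,3].
(2·2+1)(2·1+1)(2·3+1) = 105
Δ: 0! 4! 2! / 7! → 1/105
sum: t=0:+1/4 = 1/4
3j²(2 1 3; 0 0 0) = Δ·Π!·Σ² = 3/35  (sign -1)
sum: t=0:+1/24 = 1/24
3j²(2 1 3; -2 0 2) = Δ·Π!·Σ² = 1/21  (sign -1)
combine: 4πI² = 105·3/35·1/21 = 3/7
take √, sign +1: I = 0.18467439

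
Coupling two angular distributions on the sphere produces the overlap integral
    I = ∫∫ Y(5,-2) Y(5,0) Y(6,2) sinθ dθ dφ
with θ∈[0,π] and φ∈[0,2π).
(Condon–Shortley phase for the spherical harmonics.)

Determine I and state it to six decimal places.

-0.043391

Rules hold: Σm=0, L=16 even, 0≤6≤10.
N = 11·11·13 = 1573
Δ = 4!·6!·6!/17! = 1/28588560
Racah Σ t=0..4: t=0:+1/345600 t=1:−1/13824 t=2:+1/5184 t=3:−1/13824 t=4:+1/345600 = 7/129600
⇒ 3j(5 5 6; 0 0 0)² = 80/7293, sgn +1
Racah Σ t=1..4: t=1:−1/207360 t=2:+1/17280 t=3:−1/13824 t=4:+1/103680 = -1/103680
⇒ 3j(5 5 6; -2 0 2)² = 10/7293, sgn -1
4πI² = N·(3j₀)²·(3jₘ)² = 800/33813
I = -1·√(0.0236595/4π) = -0.04339086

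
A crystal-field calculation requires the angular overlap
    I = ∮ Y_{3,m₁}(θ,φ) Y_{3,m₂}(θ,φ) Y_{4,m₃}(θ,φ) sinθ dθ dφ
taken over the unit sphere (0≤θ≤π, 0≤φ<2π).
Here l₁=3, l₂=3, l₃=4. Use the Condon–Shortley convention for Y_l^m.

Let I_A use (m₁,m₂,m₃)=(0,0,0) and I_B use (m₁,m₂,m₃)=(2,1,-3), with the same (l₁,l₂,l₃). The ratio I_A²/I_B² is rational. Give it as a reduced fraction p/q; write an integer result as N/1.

Same 3,3,4: normalisation and zero-m 3j drop out of the ratio.
A: Δ: 2! 4! 4! / 11! → 1/34650; sum: t=0:+1/72 t=1:−1/16 t=2:+1/72 = -5/144; 3j²(3 3 4; 0 0 0) = Δ·Π!·Σ² = 2/77  (sign -1)
B: Δ: 2! 4! 4! / 11! → 1/34650; sum: t=0:+1/288 t=1:−1/144 = -1/288; 3j²(3 3 4; 2 1 -3) = Δ·Π!·Σ² = 1/99  (sign +1)
I_A²/I_B² = (2/77)/(1/99) = 18/7

18/7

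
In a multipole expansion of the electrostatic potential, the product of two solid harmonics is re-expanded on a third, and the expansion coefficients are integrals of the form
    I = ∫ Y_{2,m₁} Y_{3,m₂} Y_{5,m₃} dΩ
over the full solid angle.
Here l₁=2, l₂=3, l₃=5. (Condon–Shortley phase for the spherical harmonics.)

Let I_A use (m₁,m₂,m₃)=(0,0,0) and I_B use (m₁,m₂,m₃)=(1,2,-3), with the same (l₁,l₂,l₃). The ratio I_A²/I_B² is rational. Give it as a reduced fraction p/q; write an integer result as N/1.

25/28

Same 2,3,5: normalisation and zero-m 3j drop out of the ratio.
A: Δ: 0! 4! 6! / 11! → 1/2310; sum: t=0:+1/144 = 1/144; 3j²(2 3 5; 0 0 0) = Δ·Π!·Σ² = 10/231  (sign -1)
B: Δ: 0! 4! 6! / 11! → 1/2310; sum: t=0:+1/720 = 1/720; 3j²(2 3 5; 1 2 -3) = Δ·Π!·Σ² = 8/165  (sign +1)
I_A²/I_B² = (10/231)/(8/165) = 25/28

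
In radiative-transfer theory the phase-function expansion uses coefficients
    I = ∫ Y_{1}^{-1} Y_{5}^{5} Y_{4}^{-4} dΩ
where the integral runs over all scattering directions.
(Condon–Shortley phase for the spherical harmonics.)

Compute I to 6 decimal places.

-0.329416

m-sum 0 ✓  L=10 even ✓  4≤4≤6 ✓
Π(2lᵢ+1) = 3×11×9 = 297
triangle coeff Δ(1,5,4) = 1/495
Σ_t [1,1]: t=1:−1/576 = -1/576
(3j)²=5/99 [(1 5 4; 0 0 0)], sign=-1
Σ_t [2,2]: t=2:+1/80640 = 1/80640
(3j)²=1/11 [(1 5 4; -1 5 -4)], sign=+1
⇒ 4πI² = 15/11
I = (-1)√(15/11/(4π)) = -0.32941575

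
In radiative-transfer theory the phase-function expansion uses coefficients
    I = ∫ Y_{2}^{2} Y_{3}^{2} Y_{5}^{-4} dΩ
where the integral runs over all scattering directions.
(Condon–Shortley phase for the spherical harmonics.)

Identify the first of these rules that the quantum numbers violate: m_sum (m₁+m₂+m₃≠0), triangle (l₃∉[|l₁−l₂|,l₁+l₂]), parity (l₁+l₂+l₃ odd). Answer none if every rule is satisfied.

none

azimuthal sum: 2 + 2 − 4 = 0  ✓
1 ≤ 5 ≤ 5 (triangle on l)  ✓
L = 2 + 3 + 5 = 10 (even)  ✓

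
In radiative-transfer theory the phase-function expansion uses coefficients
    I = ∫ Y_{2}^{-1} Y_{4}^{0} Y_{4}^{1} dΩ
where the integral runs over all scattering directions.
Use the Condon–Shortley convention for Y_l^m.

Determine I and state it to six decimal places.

-0.044869

Checks pass: Σm=0; 10 even; l₃=4∈[2,6].
(2·2+1)(2·4+1)(2·4+1) = 405
Δ: 2! 2! 6! / 11! → 1/13860
sum: t=0:+1/192 t=1:−1/36 t=2:+1/192 = -5/288
3j²(2 4 4; 0 0 0) = Δ·Π!·Σ² = 20/693  (sign -1)
sum: t=1:−1/72 t=2:+1/96 = -1/288
3j²(2 4 4; -1 0 1) = Δ·Π!·Σ² = 1/462  (sign +1)
combine: 4πI² = 405·20/693·1/462 = 150/5929
take √, sign -1: I = -0.04486937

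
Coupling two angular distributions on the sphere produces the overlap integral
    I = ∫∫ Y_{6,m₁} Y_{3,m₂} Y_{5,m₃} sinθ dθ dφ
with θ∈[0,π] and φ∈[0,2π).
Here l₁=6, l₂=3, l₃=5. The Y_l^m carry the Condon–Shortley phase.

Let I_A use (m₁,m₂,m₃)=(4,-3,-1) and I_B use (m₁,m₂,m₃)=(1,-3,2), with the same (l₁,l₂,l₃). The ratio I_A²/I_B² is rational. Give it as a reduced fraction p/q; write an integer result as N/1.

Shared (l₁,l₂,l₃)=(6,3,5): N and (l;000)² cancel in I_A²/I_B².
A: Δ = 4!·8!·2!/15! = 1/675675; Racah Σ t=0..0: t=0:+1/69120 = 1/69120; ⇒ 3j(6 3 5; 4 -3 -1)² = 4/143, sgn +1
B: Δ = 4!·8!·2!/15! = 1/675675; Racah Σ t=0..0: t=0:+1/34560 = 1/34560; ⇒ 3j(6 3 5; 1 -3 2)² = 7/429, sgn -1
I_A²/I_B² = (4/143)/(7/429) = 12/7

12/7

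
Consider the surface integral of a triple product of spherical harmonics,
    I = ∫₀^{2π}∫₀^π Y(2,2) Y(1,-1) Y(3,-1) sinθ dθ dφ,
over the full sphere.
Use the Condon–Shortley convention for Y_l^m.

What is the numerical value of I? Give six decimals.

-0.082589

Rules hold: Σm=0, L=6 even, 1≤3≤3.
N = 5·3·7 = 105
Δ = 0!·4!·2!/7! = 1/105
Racah Σ t=0..0: t=0:+1/4 = 1/4
⇒ 3j(2 1 3; 0 0 0)² = 3/35, sgn -1
Racah Σ t=0..0: t=0:+1/48 = 1/48
⇒ 3j(2 1 3; 2 -1 -1)² = 1/105, sgn +1
4πI² = N·(3j₀)²·(3jₘ)² = 3/35
I = -1·√(0.0857143/4π) = -0.08258890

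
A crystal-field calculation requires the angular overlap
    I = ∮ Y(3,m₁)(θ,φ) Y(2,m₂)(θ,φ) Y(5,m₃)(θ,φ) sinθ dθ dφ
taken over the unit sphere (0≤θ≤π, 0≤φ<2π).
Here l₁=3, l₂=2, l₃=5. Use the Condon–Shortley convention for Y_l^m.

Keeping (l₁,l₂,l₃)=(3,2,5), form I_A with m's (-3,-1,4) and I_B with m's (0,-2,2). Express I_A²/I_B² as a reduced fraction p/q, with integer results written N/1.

Shared (l₁,l₂,l₃)=(3,2,5): N and (l;000)² cancel in I_A²/I_B².
A: Δ = 0!·6!·4!/11! = 1/2310; Racah Σ t=0..0: t=0:+1/4320 = 1/4320; ⇒ 3j(3 2 5; -3 -1 4)² = 2/55, sgn -1
B: Δ = 0!·6!·4!/11! = 1/2310; Racah Σ t=0..0: t=0:+1/864 = 1/864; ⇒ 3j(3 2 5; 0 -2 2)² = 1/66, sgn -1
I_A²/I_B² = (2/55)/(1/66) = 12/5

12/5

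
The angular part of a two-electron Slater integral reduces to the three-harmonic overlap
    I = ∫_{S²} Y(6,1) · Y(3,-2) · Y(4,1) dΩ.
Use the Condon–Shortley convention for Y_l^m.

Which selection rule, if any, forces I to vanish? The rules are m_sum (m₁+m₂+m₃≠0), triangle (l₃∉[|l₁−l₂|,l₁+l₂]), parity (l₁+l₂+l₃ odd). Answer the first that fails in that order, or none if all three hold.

parity

m₁+m₂+m₃ = 1 − 2 + 1 = 0  ✓
triangle: |6−3|=3 ≤ l₃=4 ≤ 6+3=9  ✓
parity: l₁+l₂+l₃ = 13 is odd  ✗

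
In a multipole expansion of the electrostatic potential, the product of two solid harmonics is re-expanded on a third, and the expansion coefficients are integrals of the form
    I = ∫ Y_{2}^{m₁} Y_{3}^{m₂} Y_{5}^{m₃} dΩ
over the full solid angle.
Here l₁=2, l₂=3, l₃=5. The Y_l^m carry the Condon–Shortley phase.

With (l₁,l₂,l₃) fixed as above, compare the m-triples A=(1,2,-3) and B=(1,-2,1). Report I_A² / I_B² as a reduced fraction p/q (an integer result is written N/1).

14/3

l's match ⇒ only the (l;m) 3-j factors differ between A and B.
A: triangle coeff Δ(2,3,5) = 1/2310; Σ_t [0,0]: t=0:+1/720 = 1/720; (3j)²=8/165 [(2 3 5; 1 2 -3)], sign=+1
B: triangle coeff Δ(2,3,5) = 1/2310; Σ_t [0,0]: t=0:+1/720 = 1/720; (3j)²=4/385 [(2 3 5; 1 -2 1)], sign=+1
I_A²/I_B² = (8/165)/(4/385) = 14/3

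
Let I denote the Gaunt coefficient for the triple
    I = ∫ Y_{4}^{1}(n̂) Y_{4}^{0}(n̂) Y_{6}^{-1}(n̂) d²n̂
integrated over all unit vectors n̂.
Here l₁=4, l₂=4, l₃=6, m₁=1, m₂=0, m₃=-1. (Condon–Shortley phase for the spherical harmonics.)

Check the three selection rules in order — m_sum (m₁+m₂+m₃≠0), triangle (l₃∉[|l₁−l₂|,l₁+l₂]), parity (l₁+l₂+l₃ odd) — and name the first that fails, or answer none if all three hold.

none

Σmᵢ = 0  ✓
l₃∈[|l₁−l₂|,l₁+l₂]=[0,8], have l₃=6  ✓
Σlᵢ = 14 ⇒ even  ✓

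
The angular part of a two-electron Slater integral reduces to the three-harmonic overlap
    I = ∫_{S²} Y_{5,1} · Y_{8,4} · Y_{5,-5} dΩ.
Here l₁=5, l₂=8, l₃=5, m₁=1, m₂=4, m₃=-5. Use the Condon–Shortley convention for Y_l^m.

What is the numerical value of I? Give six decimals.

m-sum 0 ✓  L=18 even ✓  3≤5≤13 ✓
Π(2lᵢ+1) = 11×17×11 = 2057
triangle coeff Δ(5,8,5) = 1/37413090
Σ_t [3,5]: t=3:−1/1036800 t=4:+1/331776 t=5:−1/1036800 = 1/921600
(3j)²=490/46189 [(5 8 5; 0 0 0)], sign=-1
Σ_t [4,4]: t=4:+1/46448640 = 1/46448640
(3j)²=75/8398 [(5 8 5; 1 4 -5)], sign=+1
⇒ 4πI² = 202125/1037153
I = (-1)√(202125/1037153/(4π)) = -0.12453278

-0.124533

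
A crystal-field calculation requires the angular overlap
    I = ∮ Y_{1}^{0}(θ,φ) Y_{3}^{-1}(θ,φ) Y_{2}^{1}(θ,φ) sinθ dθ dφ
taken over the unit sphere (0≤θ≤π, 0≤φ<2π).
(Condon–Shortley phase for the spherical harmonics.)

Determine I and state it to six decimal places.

m-sum 0 ✓  L=6 even ✓  2≤2≤4 ✓
Π(2lᵢ+1) = 3×7×5 = 105
triangle coeff Δ(1,3,2) = 1/105
Σ_t [1,1]: t=1:−1/4 = -1/4
(3j)²=3/35 [(1 3 2; 0 0 0)], sign=-1
Σ_t [1,1]: t=1:−1/6 = -1/6
(3j)²=8/105 [(1 3 2; 0 -1 1)], sign=+1
⇒ 4πI² = 24/35
I = (-1)√(24/35/(4π)) = -0.23359668

-0.233597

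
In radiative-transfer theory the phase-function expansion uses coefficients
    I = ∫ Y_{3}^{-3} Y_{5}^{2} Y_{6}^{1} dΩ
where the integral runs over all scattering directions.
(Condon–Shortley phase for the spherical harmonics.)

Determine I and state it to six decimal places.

0.145631

m-sum 0 ✓  L=14 even ✓  2≤6≤8 ✓
Π(2lᵢ+1) = 7×11×13 = 1001
triangle coeff Δ(3,5,6) = 1/675675
Σ_t [0,2]: t=0:+1/8640 t=1:−1/2304 t=2:+1/8640 = -7/34560
(3j)²=7/429 [(3 5 6; 0 0 0)], sign=-1
Σ_t [2,2]: t=2:+1/34560 = 1/34560
(3j)²=7/429 [(3 5 6; -3 2 1)], sign=-1
⇒ 4πI² = 343/1287
I = (+1)√(343/1287/(4π)) = 0.14563067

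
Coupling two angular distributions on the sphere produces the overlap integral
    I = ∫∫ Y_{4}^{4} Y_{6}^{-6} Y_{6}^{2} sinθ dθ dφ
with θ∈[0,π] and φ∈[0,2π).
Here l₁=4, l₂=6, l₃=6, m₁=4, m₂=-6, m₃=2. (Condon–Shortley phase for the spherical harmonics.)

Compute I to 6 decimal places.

Rules hold: Σm=0, L=16 even, 2≤6≤10.
N = 9·13·13 = 1521
Δ = 4!·4!·8!/17! = 1/15315300
Racah Σ t=0..4: t=0:+1/829440 t=1:−1/25920 t=2:+1/9216 t=3:−1/25920 t=4:+1/829440 = 7/207360
⇒ 3j(4 6 6; 0 0 0)² = 28/2431, sgn +1
Racah Σ t=0..0: t=0:+1/23224320 = 1/23224320
⇒ 3j(4 6 6; 4 -6 2)² = 1/442, sgn +1
4πI² = N·(3j₀)²·(3jₘ)² = 126/3179
I = +1·√(0.0396351/4π) = 0.05616103

0.056161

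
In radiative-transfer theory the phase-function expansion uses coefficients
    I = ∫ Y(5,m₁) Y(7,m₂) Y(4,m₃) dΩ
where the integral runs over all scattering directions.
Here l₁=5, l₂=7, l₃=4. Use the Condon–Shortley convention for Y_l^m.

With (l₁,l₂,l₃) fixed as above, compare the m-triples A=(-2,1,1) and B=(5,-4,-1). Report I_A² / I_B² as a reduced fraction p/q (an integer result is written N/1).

3362/12375

Shared (l₁,l₂,l₃)=(5,7,4): N and (l;000)² cancel in I_A²/I_B².
A: Δ = 8!·2!·6!/17! = 1/6126120; Racah Σ t=5..7: t=5:−1/51840 t=6:+1/69120 t=7:−1/1209600 = -41/7257600; ⇒ 3j(5 7 4; -2 1 1)² = 1681/510510, sgn +1
B: Δ = 8!·2!·6!/17! = 1/6126120; Racah Σ t=0..0: t=0:+1/2903040 = 1/2903040; ⇒ 3j(5 7 4; 5 -4 -1)² = 75/6188, sgn -1
I_A²/I_B² = (1681/510510)/(75/6188) = 3362/12375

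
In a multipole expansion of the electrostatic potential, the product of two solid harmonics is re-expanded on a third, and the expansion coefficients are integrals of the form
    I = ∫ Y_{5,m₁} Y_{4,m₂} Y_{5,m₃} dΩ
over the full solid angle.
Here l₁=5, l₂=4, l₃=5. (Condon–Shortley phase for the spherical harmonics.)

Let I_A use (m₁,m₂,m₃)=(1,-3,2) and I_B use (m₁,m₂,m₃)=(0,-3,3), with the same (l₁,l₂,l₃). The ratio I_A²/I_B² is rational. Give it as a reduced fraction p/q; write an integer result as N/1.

Shared (l₁,l₂,l₃)=(5,4,5): N and (l;000)² cancel in I_A²/I_B².
A: Δ = 4!·6!·4!/15! = 1/3153150; Racah Σ t=0..1: t=0:+1/6912 t=1:−1/5184 = -1/20736; ⇒ 3j(5 4 5; 1 -3 2)² = 5/2574, sgn +1
B: Δ = 4!·6!·4!/15! = 1/3153150; Racah Σ t=0..1: t=0:+1/17280 t=1:−1/6912 = -1/11520; ⇒ 3j(5 4 5; 0 -3 3)² = 2/143, sgn -1
I_A²/I_B² = (5/2574)/(2/143) = 5/36

5/36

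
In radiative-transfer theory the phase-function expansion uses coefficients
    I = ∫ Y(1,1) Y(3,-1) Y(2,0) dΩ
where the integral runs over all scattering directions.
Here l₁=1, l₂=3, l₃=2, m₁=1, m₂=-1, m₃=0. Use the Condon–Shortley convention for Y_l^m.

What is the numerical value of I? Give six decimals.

Checks pass: Σm=0; 6 even; l₃=2∈[2,4].
(2·1+1)(2·3+1)(2·2+1) = 105
Δ: 2! 0! 4! / 7! → 1/105
sum: t=1:−1/4 = -1/4
3j²(1 3 2; 0 0 0) = Δ·Π!·Σ² = 3/35  (sign -1)
sum: t=0:+1/8 = 1/8
3j²(1 3 2; 1 -1 0) = Δ·Π!·Σ² = 2/35  (sign +1)
combine: 4πI² = 105·3/35·2/35 = 18/35
take √, sign -1: I = -0.20230066

-0.202301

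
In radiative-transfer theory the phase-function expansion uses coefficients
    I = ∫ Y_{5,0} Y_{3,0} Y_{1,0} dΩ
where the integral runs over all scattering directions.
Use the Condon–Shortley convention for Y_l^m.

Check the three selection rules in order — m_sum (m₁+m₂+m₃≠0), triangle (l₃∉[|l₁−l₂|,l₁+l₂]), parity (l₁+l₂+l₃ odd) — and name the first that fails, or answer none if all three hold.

triangle

Σmᵢ = 0  ✓
l₃∈[|l₁−l₂|,l₁+l₂]=[2,8], have l₃=1  ✗
Σlᵢ = 9 ⇒ odd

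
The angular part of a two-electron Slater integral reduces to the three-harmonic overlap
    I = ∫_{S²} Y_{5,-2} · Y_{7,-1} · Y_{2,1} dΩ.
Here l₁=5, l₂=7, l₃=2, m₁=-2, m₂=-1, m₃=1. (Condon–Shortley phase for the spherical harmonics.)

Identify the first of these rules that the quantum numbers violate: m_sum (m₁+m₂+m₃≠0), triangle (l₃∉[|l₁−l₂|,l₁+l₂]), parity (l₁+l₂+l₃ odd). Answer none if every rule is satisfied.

m_sum

m₁+m₂+m₃ = -2 − 1 + 1 = -2  ✗
triangle: |5−7|=2 ≤ l₃=2 ≤ 5+7=12
parity: l₁+l₂+l₃ = 14 is even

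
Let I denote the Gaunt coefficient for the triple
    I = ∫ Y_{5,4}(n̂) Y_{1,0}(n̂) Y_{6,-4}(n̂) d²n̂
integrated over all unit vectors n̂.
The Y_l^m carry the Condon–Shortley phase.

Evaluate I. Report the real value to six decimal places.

0.182727

Checks pass: Σm=0; 12 even; l₃=6∈[4,6].
(2·5+1)(2·1+1)(2·6+1) = 429
Δ: 0! 10! 2! / 13! → 1/858
sum: t=0:+1/14400 = 1/14400
3j²(5 1 6; 0 0 0) = Δ·Π!·Σ² = 6/143  (sign +1)
sum: t=0:+1/362880 = 1/362880
3j²(5 1 6; 4 0 -4) = Δ·Π!·Σ² = 10/429  (sign +1)
combine: 4πI² = 429·6/143·10/429 = 60/143
take √, sign +1: I = 0.18272698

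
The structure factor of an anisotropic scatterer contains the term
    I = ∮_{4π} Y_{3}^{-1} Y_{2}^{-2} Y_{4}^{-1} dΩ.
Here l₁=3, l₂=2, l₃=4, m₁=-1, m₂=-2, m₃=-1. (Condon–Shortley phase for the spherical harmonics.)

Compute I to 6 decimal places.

-1 − 2 − 1 = -4 ≠ 0: azimuthal integral kills it; I = 0

0.000000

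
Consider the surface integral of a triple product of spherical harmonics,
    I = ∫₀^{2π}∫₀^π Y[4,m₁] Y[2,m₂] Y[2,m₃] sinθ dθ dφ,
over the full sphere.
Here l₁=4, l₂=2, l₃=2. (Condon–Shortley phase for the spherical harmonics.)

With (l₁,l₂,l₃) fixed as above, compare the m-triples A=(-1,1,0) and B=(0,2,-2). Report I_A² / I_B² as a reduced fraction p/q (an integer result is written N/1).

l's match ⇒ only the (l;m) 3-j factors differ between A and B.
A: triangle coeff Δ(4,2,2) = 1/630; Σ_t [3,3]: t=3:−1/24 = -1/24; (3j)²=1/21 [(4 2 2; -1 1 0)], sign=-1
B: triangle coeff Δ(4,2,2) = 1/630; Σ_t [4,4]: t=4:+1/576 = 1/576; (3j)²=1/630 [(4 2 2; 0 2 -2)], sign=+1
I_A²/I_B² = (1/21)/(1/630) = 30/1

30/1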